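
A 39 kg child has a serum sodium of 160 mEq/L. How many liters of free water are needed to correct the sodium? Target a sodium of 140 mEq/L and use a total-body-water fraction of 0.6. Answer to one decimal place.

TBW = 0.6 · 39 = 23.4 L
Free water deficit = TBW · (Na/140 − 1)
= 23.4 · (160/140 − 1)
= 23.4 · 0.1429
= 3.34 L

3.3 L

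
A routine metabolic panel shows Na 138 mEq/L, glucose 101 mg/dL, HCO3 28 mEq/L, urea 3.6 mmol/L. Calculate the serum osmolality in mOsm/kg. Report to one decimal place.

285.2 mOsm/kg

Calculated osmolality = 2·Na + glucose/18 + urea
= 2·138 + 101/18 + 3.6
= 276 + 5.61 + 3.60
= 285.21 mOsm/kg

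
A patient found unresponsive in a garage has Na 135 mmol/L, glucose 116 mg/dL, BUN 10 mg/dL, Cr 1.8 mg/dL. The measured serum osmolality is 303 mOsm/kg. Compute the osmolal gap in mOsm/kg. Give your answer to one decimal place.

23.0 mOsm/kg

Calculated osmolality = 2·Na + glucose/18 + BUN/2.8
= 2·135 + 116/18 + 10/2.8
= 270 + 6.44 + 3.57
= 280.01 mOsm/kg ≈ 280.0 mOsm/kg
Osmolar gap = measured − calculated = 303 − 280.0 = 23.0 mOsm/kg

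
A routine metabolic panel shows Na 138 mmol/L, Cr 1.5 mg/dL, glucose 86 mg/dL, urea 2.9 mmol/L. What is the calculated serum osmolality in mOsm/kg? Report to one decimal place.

283.7 mOsm/kg

Calculated osmolality = 2·Na + glucose/18 + urea
= 2·138 + 86/18 + 2.9
= 276 + 4.78 + 2.90
= 283.68 mOsm/kg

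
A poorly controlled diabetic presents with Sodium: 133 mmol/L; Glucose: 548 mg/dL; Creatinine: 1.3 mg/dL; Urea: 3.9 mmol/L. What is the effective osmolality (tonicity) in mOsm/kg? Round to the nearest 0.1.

Effective osmolality excludes urea (freely permeant across cell membranes):
2·Na + glucose/18
= 2·133 + 548/18
= 266 + 30.44
= 296.44 mOsm/kg

296.4 mOsm/kg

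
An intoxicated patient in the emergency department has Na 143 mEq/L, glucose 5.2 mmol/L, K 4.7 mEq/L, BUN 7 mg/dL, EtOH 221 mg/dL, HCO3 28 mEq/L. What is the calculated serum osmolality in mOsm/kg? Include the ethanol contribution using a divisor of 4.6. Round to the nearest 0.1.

Calculated osmolality = 2·Na + glucose + BUN/2.8 + ethanol/4.6
= 2·143 + 5.2 + 7/2.8 + 221/4.6
= 286 + 5.20 + 2.50 + 48.04
= 341.74 mOsm/kg

341.7 mOsm/kg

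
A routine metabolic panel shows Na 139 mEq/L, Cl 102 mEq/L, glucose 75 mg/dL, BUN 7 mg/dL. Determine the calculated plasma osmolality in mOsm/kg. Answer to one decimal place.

284.7 mOsm/kg

Calculated osmolality = 2·Na + glucose/18 + BUN/2.8
= 2·139 + 75/18 + 7/2.8
= 278 + 4.17 + 2.50
= 284.67 mOsm/kg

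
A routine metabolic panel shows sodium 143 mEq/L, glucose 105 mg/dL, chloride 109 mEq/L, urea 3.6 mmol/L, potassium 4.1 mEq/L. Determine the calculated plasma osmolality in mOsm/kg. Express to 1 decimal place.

Calculated osmolality = 2·Na + glucose/18 + urea
= 2·143 + 105/18 + 3.6
= 286 + 5.83 + 3.60
= 295.43 mOsm/kg

295.4 mOsm/kg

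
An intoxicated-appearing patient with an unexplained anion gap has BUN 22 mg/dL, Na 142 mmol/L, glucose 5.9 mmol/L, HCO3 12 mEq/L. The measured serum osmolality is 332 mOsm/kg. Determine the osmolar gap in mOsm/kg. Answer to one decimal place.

34.2 mOsm/kg

Calculated osmolality = 2·Na + glucose + BUN/2.8
= 2·142 + 5.9 + 22/2.8
= 284 + 5.90 + 7.86
= 297.76 mOsm/kg ≈ 297.8 mOsm/kg
Osmolar gap = measured − calculated = 332 − 297.8 = 34.2 mOsm/kg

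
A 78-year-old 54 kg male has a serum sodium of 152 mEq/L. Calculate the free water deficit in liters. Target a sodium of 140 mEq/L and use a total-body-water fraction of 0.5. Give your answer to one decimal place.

2.3 L

TBW = 0.5 · 54 = 27 L
Free water deficit = TBW · (Na/140 − 1)
= 27 · (152/140 − 1)
= 27 · 0.0857
= 2.31 L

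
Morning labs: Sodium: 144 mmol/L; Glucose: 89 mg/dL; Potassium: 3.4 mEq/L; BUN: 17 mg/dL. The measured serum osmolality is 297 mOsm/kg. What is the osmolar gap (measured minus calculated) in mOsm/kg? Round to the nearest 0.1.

-2.0 mOsm/kg

Calculated osmolality = 2·Na + glucose/18 + BUN/2.8
= 2·144 + 89/18 + 17/2.8
= 288 + 4.94 + 6.07
= 299.01 mOsm/kg ≈ 299.0 mOsm/kg
Osmolar gap = measured − calculated = 297 − 299.0 = -2.0 mOsm/kg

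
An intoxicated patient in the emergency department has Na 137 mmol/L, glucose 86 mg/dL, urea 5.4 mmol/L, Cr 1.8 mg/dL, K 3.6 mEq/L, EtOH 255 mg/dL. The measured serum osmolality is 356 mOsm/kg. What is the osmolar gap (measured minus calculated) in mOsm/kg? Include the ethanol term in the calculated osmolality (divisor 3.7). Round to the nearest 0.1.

2.9 mOsm/kg

Calculated osmolality = 2·Na + glucose/18 + urea + ethanol/3.7
= 2·137 + 86/18 + 5.4 + 255/3.7
= 274 + 4.78 + 5.40 + 68.92
= 353.1 mOsm/kg ≈ 353.1 mOsm/kg
Osmolar gap = measured − calculated = 356 − 353.1 = 2.9 mOsm/kg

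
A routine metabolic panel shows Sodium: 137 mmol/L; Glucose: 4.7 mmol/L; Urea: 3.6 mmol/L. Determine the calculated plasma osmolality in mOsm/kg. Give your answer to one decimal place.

282.3 mOsm/kg

Calculated osmolality = 2·Na + glucose + urea
= 2·137 + 4.7 + 3.6
= 274 + 4.70 + 3.60
= 282.3 mOsm/kg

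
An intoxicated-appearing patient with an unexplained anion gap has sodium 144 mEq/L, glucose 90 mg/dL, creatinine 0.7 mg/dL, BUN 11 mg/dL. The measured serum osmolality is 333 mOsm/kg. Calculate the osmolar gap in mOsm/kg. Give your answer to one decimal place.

36.1 mOsm/kg

Calculated osmolality = 2·Na + glucose/18 + BUN/2.8
= 2·144 + 90/18 + 11/2.8
= 288 + 5 + 3.93
= 296.93 mOsm/kg ≈ 296.9 mOsm/kg
Osmolar gap = measured − calculated = 333 − 296.9 = 36.1 mOsm/kg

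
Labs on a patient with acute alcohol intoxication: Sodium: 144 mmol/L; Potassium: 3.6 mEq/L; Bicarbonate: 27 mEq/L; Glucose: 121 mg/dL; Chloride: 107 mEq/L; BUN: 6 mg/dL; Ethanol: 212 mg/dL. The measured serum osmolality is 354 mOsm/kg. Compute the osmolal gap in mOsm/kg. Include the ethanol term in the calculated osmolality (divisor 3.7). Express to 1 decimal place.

-0.2 mOsm/kg

Calculated osmolality = 2·Na + glucose/18 + BUN/2.8 + ethanol/3.7
= 2·144 + 121/18 + 6/2.8 + 212/3.7
= 288 + 6.72 + 2.14 + 57.30
= 354.16 mOsm/kg ≈ 354.2 mOsm/kg
Osmolar gap = measured − calculated = 354 − 354.2 = -0.2 mOsm/kg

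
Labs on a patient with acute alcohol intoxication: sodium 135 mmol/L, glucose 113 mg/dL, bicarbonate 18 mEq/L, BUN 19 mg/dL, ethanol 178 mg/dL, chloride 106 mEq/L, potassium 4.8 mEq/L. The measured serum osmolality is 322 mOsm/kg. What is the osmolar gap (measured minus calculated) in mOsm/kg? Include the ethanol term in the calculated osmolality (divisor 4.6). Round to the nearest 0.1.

0.2 mOsm/kg

Calculated osmolality = 2·Na + glucose/18 + BUN/2.8 + ethanol/4.6
= 2·135 + 113/18 + 19/2.8 + 178/4.6
= 270 + 6.28 + 6.79 + 38.70
= 321.77 mOsm/kg ≈ 321.8 mOsm/kg
Osmolar gap = measured − calculated = 322 − 321.8 = 0.2 mOsm/kg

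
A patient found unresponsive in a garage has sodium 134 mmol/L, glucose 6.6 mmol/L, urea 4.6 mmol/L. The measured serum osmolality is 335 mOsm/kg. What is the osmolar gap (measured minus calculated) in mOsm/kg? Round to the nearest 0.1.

Calculated osmolality = 2·Na + glucose + urea
= 2·134 + 6.6 + 4.6
= 268 + 6.60 + 4.60
= 279.2 mOsm/kg ≈ 279.2 mOsm/kg
Osmolar gap = measured − calculated = 335 − 279.2 = 55.8 mOsm/kg

55.8 mOsm/kg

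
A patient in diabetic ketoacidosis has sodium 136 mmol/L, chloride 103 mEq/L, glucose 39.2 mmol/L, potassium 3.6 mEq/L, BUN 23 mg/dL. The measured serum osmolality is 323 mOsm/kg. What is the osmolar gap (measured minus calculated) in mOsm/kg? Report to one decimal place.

3.6 mOsm/kg

Calculated osmolality = 2·Na + glucose + BUN/2.8
= 2·136 + 39.2 + 23/2.8
= 272 + 39.20 + 8.21
= 319.41 mOsm/kg ≈ 319.4 mOsm/kg
Osmolar gap = measured − calculated = 323 − 319.4 = 3.6 mOsm/kg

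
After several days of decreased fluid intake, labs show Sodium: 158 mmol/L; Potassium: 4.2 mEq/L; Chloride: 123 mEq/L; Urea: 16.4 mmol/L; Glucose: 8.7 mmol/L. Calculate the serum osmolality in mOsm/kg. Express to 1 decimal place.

341.1 mOsm/kg

Calculated osmolality = 2·Na + glucose + urea
= 2·158 + 8.7 + 16.4
= 316 + 8.70 + 16.40
= 341.1 mOsm/kg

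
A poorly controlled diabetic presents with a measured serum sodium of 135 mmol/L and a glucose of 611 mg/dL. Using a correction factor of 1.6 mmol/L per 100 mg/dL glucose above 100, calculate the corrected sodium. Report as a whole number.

Corrected Na = measured Na + 1.6 · (glucose − 100)/100
= 135 + 1.6 · (611 − 100)/100
= 135 + 8.2
= 143.2 mmol/L

143 mmol/L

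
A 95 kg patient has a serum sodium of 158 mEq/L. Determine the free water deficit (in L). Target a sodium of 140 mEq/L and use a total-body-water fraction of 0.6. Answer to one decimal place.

7.3 L

TBW = 0.6 · 95 = 57 L
Free water deficit = TBW · (Na/140 − 1)
= 57 · (158/140 − 1)
= 57 · 0.1286
= 7.33 L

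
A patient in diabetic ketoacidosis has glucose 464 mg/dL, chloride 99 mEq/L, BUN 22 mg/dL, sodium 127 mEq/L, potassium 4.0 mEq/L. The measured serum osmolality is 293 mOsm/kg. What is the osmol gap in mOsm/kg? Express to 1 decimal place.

Calculated osmolality = 2·Na + glucose/18 + BUN/2.8
= 2·127 + 464/18 + 22/2.8
= 254 + 25.78 + 7.86
= 287.64 mOsm/kg ≈ 287.6 mOsm/kg
Osmolar gap = measured − calculated = 293 − 287.6 = 5.4 mOsm/kg

5.4 mOsm/kg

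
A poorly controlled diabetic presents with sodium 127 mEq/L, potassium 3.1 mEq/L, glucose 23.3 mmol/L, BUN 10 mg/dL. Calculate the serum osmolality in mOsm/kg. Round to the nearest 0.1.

280.9 mOsm/kg

Calculated osmolality = 2·Na + glucose + BUN/2.8
= 2·127 + 23.3 + 10/2.8
= 254 + 23.30 + 3.57
= 280.87 mOsm/kg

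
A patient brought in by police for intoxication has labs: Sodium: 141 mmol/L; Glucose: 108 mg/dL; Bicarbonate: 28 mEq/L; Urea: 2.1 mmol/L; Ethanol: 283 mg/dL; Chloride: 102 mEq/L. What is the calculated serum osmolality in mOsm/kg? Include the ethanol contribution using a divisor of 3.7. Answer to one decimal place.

366.6 mOsm/kg

Calculated osmolality = 2·Na + glucose/18 + urea + ethanol/3.7
= 2·141 + 108/18 + 2.1 + 283/3.7
= 282 + 6 + 2.10 + 76.49
= 366.59 mOsm/kg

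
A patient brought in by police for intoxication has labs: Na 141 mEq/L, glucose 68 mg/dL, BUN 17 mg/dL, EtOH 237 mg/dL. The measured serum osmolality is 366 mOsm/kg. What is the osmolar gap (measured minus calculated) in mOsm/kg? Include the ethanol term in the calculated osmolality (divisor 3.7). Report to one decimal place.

10.1 mOsm/kg

Calculated osmolality = 2·Na + glucose/18 + BUN/2.8 + ethanol/3.7
= 2·141 + 68/18 + 17/2.8 + 237/3.7
= 282 + 3.78 + 6.07 + 64.05
= 355.9 mOsm/kg ≈ 355.9 mOsm/kg
Osmolar gap = measured − calculated = 366 − 355.9 = 10.1 mOsm/kg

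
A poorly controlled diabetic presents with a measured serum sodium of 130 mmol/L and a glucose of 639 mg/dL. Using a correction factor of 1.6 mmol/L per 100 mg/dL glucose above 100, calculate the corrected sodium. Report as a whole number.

139 mmol/L

Corrected Na = measured Na + 1.6 · (glucose − 100)/100
= 130 + 1.6 · (639 − 100)/100
= 130 + 8.6
= 138.6 mmol/L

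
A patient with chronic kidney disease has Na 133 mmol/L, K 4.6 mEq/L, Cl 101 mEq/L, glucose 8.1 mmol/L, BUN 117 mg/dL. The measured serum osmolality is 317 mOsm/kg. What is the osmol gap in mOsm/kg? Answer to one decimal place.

Calculated osmolality = 2·Na + glucose + BUN/2.8
= 2·133 + 8.1 + 117/2.8
= 266 + 8.10 + 41.79
= 315.89 mOsm/kg ≈ 315.9 mOsm/kg
Osmolar gap = measured − calculated = 317 − 315.9 = 1.1 mOsm/kg

1.1 mOsm/kg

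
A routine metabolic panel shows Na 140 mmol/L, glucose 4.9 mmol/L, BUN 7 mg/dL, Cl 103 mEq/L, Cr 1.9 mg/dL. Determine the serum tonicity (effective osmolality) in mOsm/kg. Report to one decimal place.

284.9 mOsm/kg

Effective osmolality excludes urea (freely permeant across cell membranes):
2·Na + glucose
= 2·140 + 4.9
= 280 + 4.9
= 284.9 mOsm/kg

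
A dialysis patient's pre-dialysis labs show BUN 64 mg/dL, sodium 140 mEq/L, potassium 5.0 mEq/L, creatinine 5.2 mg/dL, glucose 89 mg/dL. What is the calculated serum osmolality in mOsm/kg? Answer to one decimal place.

307.8 mOsm/kg

Calculated osmolality = 2·Na + glucose/18 + BUN/2.8
= 2·140 + 89/18 + 64/2.8
= 280 + 4.94 + 22.86
= 307.8 mOsm/kg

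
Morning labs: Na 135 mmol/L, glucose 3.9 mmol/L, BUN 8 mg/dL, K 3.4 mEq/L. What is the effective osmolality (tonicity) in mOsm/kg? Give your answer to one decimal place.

Effective osmolality excludes urea (freely permeant across cell membranes):
2·Na + glucose
= 2·135 + 3.9
= 270 + 3.9
= 273.9 mOsm/kg

273.9 mOsm/kg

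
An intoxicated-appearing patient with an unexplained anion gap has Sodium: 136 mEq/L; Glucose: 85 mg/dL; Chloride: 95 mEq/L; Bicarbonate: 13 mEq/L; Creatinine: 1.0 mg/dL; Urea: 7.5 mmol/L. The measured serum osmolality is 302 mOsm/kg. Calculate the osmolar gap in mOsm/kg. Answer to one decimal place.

17.8 mOsm/kg

Calculated osmolality = 2·Na + glucose/18 + urea
= 2·136 + 85/18 + 7.5
= 272 + 4.72 + 7.50
= 284.22 mOsm/kg ≈ 284.2 mOsm/kg
Osmolar gap = measured − calculated = 302 − 284.2 = 17.8 mOsm/kg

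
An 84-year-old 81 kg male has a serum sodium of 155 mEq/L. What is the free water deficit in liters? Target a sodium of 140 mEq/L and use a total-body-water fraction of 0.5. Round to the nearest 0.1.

TBW = 0.5 · 81 = 40.5 L
Free water deficit = TBW · (Na/140 − 1)
= 40.5 · (155/140 − 1)
= 40.5 · 0.1071
= 4.34 L

4.3 L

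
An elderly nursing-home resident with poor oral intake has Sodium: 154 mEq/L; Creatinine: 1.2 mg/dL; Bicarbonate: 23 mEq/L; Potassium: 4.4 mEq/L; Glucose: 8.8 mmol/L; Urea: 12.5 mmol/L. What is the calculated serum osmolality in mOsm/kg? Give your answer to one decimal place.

Calculated osmolality = 2·Na + glucose + urea
= 2·154 + 8.8 + 12.5
= 308 + 8.80 + 12.50
= 329.3 mOsm/kg

329.3 mOsm/kg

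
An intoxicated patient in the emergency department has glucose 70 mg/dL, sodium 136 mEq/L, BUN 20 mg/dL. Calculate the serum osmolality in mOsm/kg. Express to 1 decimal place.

283.0 mOsm/kg

Calculated osmolality = 2·Na + glucose/18 + BUN/2.8
= 2·136 + 70/18 + 20/2.8
= 272 + 3.89 + 7.14
= 283.03 mOsm/kg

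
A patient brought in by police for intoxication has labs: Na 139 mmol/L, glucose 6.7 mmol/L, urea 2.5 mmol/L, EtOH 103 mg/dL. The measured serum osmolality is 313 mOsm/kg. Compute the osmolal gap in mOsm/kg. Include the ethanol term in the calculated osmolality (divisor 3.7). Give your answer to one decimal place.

Calculated osmolality = 2·Na + glucose + urea + ethanol/3.7
= 2·139 + 6.7 + 2.5 + 103/3.7
= 278 + 6.70 + 2.50 + 27.84
= 315.04 mOsm/kg ≈ 315.0 mOsm/kg
Osmolar gap = measured − calculated = 313 − 315.0 = -2.0 mOsm/kg

-2.0 mOsm/kg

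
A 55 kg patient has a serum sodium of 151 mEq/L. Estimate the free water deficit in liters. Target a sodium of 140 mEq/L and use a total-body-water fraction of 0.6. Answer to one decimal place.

TBW = 0.6 · 55 = 33 L
Free water deficit = TBW · (Na/140 − 1)
= 33 · (151/140 − 1)
= 33 · 0.0786
= 2.59 L

2.6 L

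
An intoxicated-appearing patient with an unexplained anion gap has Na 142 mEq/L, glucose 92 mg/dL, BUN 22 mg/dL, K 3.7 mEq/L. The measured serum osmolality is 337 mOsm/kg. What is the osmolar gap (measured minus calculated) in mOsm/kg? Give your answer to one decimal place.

40.0 mOsm/kg

Calculated osmolality = 2·Na + glucose/18 + BUN/2.8
= 2·142 + 92/18 + 22/2.8
= 284 + 5.11 + 7.86
= 296.97 mOsm/kg ≈ 297.0 mOsm/kg
Osmolar gap = measured − calculated = 337 − 297.0 = 40.0 mOsm/kg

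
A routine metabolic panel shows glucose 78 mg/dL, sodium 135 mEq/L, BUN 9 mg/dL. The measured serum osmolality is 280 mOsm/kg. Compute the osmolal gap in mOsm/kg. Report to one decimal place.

2.5 mOsm/kg

Calculated osmolality = 2·Na + glucose/18 + BUN/2.8
= 2·135 + 78/18 + 9/2.8
= 270 + 4.33 + 3.21
= 277.54 mOsm/kg ≈ 277.5 mOsm/kg
Osmolar gap = measured − calculated = 280 − 277.5 = 2.5 mOsm/kg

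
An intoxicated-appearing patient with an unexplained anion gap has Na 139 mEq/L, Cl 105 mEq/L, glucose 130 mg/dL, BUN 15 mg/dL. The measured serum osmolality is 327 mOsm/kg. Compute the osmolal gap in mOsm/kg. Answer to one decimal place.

36.4 mOsm/kg

Calculated osmolality = 2·Na + glucose/18 + BUN/2.8
= 2·139 + 130/18 + 15/2.8
= 278 + 7.22 + 5.36
= 290.58 mOsm/kg ≈ 290.6 mOsm/kg
Osmolar gap = measured − calculated = 327 − 290.6 = 36.4 mOsm/kg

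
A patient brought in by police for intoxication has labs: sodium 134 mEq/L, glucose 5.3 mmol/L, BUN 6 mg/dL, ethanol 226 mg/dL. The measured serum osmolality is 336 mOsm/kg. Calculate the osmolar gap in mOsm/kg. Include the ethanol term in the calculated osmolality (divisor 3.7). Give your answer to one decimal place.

-0.5 mOsm/kg

Calculated osmolality = 2·Na + glucose + BUN/2.8 + ethanol/3.7
= 2·134 + 5.3 + 6/2.8 + 226/3.7
= 268 + 5.30 + 2.14 + 61.08
= 336.52 mOsm/kg ≈ 336.5 mOsm/kg
Osmolar gap = measured − calculated = 336 − 336.5 = -0.5 mOsm/kg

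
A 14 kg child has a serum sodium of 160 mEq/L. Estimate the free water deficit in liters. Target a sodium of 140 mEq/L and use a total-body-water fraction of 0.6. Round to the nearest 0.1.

TBW = 0.6 · 14 = 8.4 L
Free water deficit = TBW · (Na/140 − 1)
= 8.4 · (160/140 − 1)
= 8.4 · 0.1429
= 1.2 L

1.2 L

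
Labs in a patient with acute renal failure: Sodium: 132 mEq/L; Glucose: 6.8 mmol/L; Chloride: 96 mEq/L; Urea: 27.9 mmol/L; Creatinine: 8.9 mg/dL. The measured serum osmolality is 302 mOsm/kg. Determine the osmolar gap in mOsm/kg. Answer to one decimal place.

3.3 mOsm/kg

Calculated osmolality = 2·Na + glucose + urea
= 2·132 + 6.8 + 27.9
= 264 + 6.80 + 27.90
= 298.7 mOsm/kg ≈ 298.7 mOsm/kg
Osmolar gap = measured − calculated = 302 − 298.7 = 3.3 mOsm/kg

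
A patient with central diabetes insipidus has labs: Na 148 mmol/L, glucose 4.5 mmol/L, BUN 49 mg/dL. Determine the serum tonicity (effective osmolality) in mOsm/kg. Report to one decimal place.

Effective osmolality excludes urea (freely permeant across cell membranes):
2·Na + glucose
= 2·148 + 4.5
= 296 + 4.5
= 300.5 mOsm/kg

300.5 mOsm/kg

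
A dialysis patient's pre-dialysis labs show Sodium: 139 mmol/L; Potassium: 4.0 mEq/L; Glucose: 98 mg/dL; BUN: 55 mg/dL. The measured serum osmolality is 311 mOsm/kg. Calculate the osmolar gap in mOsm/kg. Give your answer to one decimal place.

Calculated osmolality = 2·Na + glucose/18 + BUN/2.8
= 2·139 + 98/18 + 55/2.8
= 278 + 5.44 + 19.64
= 303.08 mOsm/kg ≈ 303.1 mOsm/kg
Osmolar gap = measured − calculated = 311 − 303.1 = 7.9 mOsm/kg

7.9 mOsm/kg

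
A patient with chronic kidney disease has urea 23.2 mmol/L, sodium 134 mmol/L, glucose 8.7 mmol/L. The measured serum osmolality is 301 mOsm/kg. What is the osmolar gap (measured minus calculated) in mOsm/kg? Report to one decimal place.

1.1 mOsm/kg

Calculated osmolality = 2·Na + glucose + urea
= 2·134 + 8.7 + 23.2
= 268 + 8.70 + 23.20
= 299.9 mOsm/kg ≈ 299.9 mOsm/kg
Osmolar gap = measured − calculated = 301 − 299.9 = 1.1 mOsm/kg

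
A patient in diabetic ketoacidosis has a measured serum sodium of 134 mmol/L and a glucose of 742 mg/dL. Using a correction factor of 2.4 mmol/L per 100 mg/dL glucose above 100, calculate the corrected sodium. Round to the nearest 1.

Corrected Na = measured Na + 2.4 · (glucose − 100)/100
= 134 + 2.4 · (742 − 100)/100
= 134 + 15.4
= 149.4 mmol/L

149 mmol/L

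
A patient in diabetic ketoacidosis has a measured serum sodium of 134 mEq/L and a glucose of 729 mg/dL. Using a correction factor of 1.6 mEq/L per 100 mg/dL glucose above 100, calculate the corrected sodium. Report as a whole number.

Corrected Na = measured Na + 1.6 · (glucose − 100)/100
= 134 + 1.6 · (729 − 100)/100
= 134 + 10.1
= 144.1 mEq/L

144 mEq/L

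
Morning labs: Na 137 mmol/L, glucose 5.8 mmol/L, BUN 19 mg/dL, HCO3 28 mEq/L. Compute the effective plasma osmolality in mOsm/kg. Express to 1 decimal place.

279.8 mOsm/kg

Effective osmolality excludes urea (freely permeant across cell membranes):
2·Na + glucose
= 2·137 + 5.8
= 274 + 5.8
= 279.8 mOsm/kg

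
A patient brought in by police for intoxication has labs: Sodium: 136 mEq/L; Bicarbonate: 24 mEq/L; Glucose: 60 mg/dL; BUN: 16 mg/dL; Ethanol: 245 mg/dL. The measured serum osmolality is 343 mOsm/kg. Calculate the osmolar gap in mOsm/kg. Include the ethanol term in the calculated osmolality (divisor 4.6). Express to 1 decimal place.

Calculated osmolality = 2·Na + glucose/18 + BUN/2.8 + ethanol/4.6
= 2·136 + 60/18 + 16/2.8 + 245/4.6
= 272 + 3.33 + 5.71 + 53.26
= 334.3 mOsm/kg ≈ 334.3 mOsm/kg
Osmolar gap = measured − calculated = 343 − 334.3 = 8.7 mOsm/kg

8.7 mOsm/kg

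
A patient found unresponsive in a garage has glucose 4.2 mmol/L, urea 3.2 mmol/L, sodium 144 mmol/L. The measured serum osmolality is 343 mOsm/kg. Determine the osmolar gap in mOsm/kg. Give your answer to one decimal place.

47.6 mOsm/kg

Calculated osmolality = 2·Na + glucose + urea
= 2·144 + 4.2 + 3.2
= 288 + 4.20 + 3.20
= 295.4 mOsm/kg ≈ 295.4 mOsm/kg
Osmolar gap = measured − calculated = 343 − 295.4 = 47.6 mOsm/kg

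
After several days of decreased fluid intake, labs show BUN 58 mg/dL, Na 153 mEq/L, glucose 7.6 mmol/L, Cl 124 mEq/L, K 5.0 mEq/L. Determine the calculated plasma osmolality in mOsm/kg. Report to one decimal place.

334.3 mOsm/kg

Calculated osmolality = 2·Na + glucose + BUN/2.8
= 2·153 + 7.6 + 58/2.8
= 306 + 7.60 + 20.71
= 334.31 mOsm/kg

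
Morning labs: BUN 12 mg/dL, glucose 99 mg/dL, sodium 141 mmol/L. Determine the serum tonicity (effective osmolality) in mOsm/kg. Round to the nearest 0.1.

Effective osmolality excludes urea (freely permeant across cell membranes):
2·Na + glucose/18
= 2·141 + 99/18
= 282 + 5.5
= 287.5 mOsm/kg

287.5 mOsm/kg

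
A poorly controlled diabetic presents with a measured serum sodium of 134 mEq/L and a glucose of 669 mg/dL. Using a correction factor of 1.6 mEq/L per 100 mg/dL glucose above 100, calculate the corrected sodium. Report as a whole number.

143 mEq/L

Corrected Na = measured Na + 1.6 · (glucose − 100)/100
= 134 + 1.6 · (669 − 100)/100
= 134 + 9.1
= 143.1 mEq/L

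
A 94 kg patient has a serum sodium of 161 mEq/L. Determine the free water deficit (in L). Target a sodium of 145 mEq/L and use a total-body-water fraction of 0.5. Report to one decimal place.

TBW = 0.5 · 94 = 47 L
Free water deficit = TBW · (Na/145 − 1)
= 47 · (161/145 − 1)
= 47 · 0.1103
= 5.18 L

5.2 L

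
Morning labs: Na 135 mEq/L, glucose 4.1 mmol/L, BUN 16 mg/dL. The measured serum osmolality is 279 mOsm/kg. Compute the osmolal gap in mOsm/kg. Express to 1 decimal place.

Calculated osmolality = 2·Na + glucose + BUN/2.8
= 2·135 + 4.1 + 16/2.8
= 270 + 4.10 + 5.71
= 279.81 mOsm/kg ≈ 279.8 mOsm/kg
Osmolar gap = measured − calculated = 279 − 279.8 = -0.8 mOsm/kg

-0.8 mOsm/kg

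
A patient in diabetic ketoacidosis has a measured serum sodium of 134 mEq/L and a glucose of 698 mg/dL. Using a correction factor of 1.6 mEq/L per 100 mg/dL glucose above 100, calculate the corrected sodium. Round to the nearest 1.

Corrected Na = measured Na + 1.6 · (glucose − 100)/100
= 134 + 1.6 · (698 − 100)/100
= 134 + 9.6
= 143.6 mEq/L

144 mEq/L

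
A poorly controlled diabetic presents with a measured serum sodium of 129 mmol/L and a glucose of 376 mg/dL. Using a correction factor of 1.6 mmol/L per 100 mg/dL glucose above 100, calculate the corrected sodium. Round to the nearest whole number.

133 mmol/L

Corrected Na = measured Na + 1.6 · (glucose − 100)/100
= 129 + 1.6 · (376 − 100)/100
= 129 + 4.4
= 133.4 mmol/L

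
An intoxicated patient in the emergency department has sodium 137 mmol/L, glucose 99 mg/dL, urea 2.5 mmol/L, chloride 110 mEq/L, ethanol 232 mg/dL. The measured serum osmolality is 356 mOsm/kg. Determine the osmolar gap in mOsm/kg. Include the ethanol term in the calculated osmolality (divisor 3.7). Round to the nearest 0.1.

Calculated osmolality = 2·Na + glucose/18 + urea + ethanol/3.7
= 2·137 + 99/18 + 2.5 + 232/3.7
= 274 + 5.50 + 2.50 + 62.70
= 344.7 mOsm/kg ≈ 344.7 mOsm/kg
Osmolar gap = measured − calculated = 356 − 344.7 = 11.3 mOsm/kg

11.3 mOsm/kg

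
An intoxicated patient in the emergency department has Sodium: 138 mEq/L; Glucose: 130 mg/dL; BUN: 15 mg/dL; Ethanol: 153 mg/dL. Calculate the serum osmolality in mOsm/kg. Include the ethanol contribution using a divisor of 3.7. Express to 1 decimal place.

Calculated osmolality = 2·Na + glucose/18 + BUN/2.8 + ethanol/3.7
= 2·138 + 130/18 + 15/2.8 + 153/3.7
= 276 + 7.22 + 5.36 + 41.35
= 329.93 mOsm/kg

329.9 mOsm/kg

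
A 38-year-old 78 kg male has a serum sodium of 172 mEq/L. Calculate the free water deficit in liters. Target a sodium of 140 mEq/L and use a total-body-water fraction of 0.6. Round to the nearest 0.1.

TBW = 0.6 · 78 = 46.8 L
Free water deficit = TBW · (Na/140 − 1)
= 46.8 · (172/140 − 1)
= 46.8 · 0.2286
= 10.7 L

10.7 L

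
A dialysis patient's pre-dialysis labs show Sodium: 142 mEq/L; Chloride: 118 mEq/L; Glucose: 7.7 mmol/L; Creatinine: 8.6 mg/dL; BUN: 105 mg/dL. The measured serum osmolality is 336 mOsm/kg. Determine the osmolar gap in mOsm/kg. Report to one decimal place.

6.8 mOsm/kg

Calculated osmolality = 2·Na + glucose + BUN/2.8
= 2·142 + 7.7 + 105/2.8
= 284 + 7.70 + 37.50
= 329.2 mOsm/kg ≈ 329.2 mOsm/kg
Osmolar gap = measured − calculated = 336 − 329.2 = 6.8 mOsm/kg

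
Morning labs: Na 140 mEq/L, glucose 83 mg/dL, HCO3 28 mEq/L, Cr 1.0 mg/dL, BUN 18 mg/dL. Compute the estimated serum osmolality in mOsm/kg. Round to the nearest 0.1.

291.0 mOsm/kg

Calculated osmolality = 2·Na + glucose/18 + BUN/2.8
= 2·140 + 83/18 + 18/2.8
= 280 + 4.61 + 6.43
= 291.04 mOsm/kg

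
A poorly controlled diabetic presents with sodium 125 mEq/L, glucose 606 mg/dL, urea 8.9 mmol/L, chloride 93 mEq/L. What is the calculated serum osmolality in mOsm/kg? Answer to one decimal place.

Calculated osmolality = 2·Na + glucose/18 + urea
= 2·125 + 606/18 + 8.9
= 250 + 33.67 + 8.90
= 292.57 mOsm/kg

292.6 mOsm/kg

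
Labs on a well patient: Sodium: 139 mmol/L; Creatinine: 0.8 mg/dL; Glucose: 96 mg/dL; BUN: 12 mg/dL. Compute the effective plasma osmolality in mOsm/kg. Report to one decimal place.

Effective osmolality excludes urea (freely permeant across cell membranes):
2·Na + glucose/18
= 2·139 + 96/18
= 278 + 5.33
= 283.33 mOsm/kg

283.3 mOsm/kg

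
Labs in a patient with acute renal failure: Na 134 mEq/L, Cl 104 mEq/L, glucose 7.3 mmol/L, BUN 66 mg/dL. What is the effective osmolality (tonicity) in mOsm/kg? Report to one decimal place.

275.3 mOsm/kg

Effective osmolality excludes urea (freely permeant across cell membranes):
2·Na + glucose
= 2·134 + 7.3
= 268 + 7.3
= 275.3 mOsm/kg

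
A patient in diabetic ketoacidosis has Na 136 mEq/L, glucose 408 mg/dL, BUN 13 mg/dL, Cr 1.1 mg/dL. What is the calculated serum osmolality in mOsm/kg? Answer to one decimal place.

299.3 mOsm/kg

Calculated osmolality = 2·Na + glucose/18 + BUN/2.8
= 2·136 + 408/18 + 13/2.8
= 272 + 22.67 + 4.64
= 299.31 mOsm/kg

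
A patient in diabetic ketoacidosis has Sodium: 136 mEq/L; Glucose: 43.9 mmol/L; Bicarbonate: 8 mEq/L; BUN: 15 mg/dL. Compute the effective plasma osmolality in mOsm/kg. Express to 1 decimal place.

Effective osmolality excludes urea (freely permeant across cell membranes):
2·Na + glucose
= 2·136 + 43.9
= 272 + 43.9
= 315.9 mOsm/kg

315.9 mOsm/kg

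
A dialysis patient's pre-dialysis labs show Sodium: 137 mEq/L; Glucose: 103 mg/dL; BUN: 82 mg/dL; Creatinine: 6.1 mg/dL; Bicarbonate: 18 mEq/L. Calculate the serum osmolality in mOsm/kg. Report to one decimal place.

Calculated osmolality = 2·Na + glucose/18 + BUN/2.8
= 2·137 + 103/18 + 82/2.8
= 274 + 5.72 + 29.29
= 309.01 mOsm/kg

309.0 mOsm/kg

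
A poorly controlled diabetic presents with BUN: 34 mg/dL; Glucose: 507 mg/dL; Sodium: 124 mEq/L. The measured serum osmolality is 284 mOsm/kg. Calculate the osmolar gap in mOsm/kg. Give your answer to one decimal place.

-4.3 mOsm/kg

Calculated osmolality = 2·Na + glucose/18 + BUN/2.8
= 2·124 + 507/18 + 34/2.8
= 248 + 28.17 + 12.14
= 288.31 mOsm/kg ≈ 288.3 mOsm/kg
Osmolar gap = measured − calculated = 284 − 288.3 = -4.3 mOsm/kg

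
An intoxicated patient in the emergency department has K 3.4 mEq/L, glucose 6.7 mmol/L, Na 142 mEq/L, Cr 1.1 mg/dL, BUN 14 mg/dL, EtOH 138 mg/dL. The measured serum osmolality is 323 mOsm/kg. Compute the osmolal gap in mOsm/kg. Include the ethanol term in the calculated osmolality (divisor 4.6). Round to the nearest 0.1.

-2.7 mOsm/kg

Calculated osmolality = 2·Na + glucose + BUN/2.8 + ethanol/4.6
= 2·142 + 6.7 + 14/2.8 + 138/4.6
= 284 + 6.70 + 5 + 30
= 325.7 mOsm/kg ≈ 325.7 mOsm/kg
Osmolar gap = measured − calculated = 323 − 325.7 = -2.7 mOsm/kg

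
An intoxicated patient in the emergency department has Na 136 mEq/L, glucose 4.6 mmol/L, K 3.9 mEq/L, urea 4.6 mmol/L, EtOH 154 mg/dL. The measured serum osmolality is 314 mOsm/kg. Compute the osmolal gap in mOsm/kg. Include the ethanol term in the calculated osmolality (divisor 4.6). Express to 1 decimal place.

Calculated osmolality = 2·Na + glucose + urea + ethanol/4.6
= 2·136 + 4.6 + 4.6 + 154/4.6
= 272 + 4.60 + 4.60 + 33.48
= 314.68 mOsm/kg ≈ 314.7 mOsm/kg
Osmolar gap = measured − calculated = 314 − 314.7 = -0.7 mOsm/kg

-0.7 mOsm/kg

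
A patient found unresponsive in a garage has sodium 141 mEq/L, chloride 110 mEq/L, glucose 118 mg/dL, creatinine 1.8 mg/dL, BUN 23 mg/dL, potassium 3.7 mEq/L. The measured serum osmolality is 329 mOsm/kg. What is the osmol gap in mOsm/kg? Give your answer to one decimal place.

32.2 mOsm/kg

Calculated osmolality = 2·Na + glucose/18 + BUN/2.8
= 2·141 + 118/18 + 23/2.8
= 282 + 6.56 + 8.21
= 296.77 mOsm/kg ≈ 296.8 mOsm/kg
Osmolar gap = measured − calculated = 329 − 296.8 = 32.2 mOsm/kg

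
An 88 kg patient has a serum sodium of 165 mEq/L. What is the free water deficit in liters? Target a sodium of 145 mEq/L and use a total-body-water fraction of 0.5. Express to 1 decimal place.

TBW = 0.5 · 88 = 44 L
Free water deficit = TBW · (Na/145 − 1)
= 44 · (165/145 − 1)
= 44 · 0.1379
= 6.07 L

6.1 L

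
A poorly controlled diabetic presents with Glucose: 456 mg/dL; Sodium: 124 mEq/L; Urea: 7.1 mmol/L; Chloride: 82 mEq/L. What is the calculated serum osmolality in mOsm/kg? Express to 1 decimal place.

Calculated osmolality = 2·Na + glucose/18 + urea
= 2·124 + 456/18 + 7.1
= 248 + 25.33 + 7.10
= 280.43 mOsm/kg

280.4 mOsm/kg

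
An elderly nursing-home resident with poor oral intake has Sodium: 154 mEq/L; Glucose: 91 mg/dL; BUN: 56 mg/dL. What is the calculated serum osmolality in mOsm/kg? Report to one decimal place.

Calculated osmolality = 2·Na + glucose/18 + BUN/2.8
= 2·154 + 91/18 + 56/2.8
= 308 + 5.06 + 20
= 333.06 mOsm/kg

333.1 mOsm/kg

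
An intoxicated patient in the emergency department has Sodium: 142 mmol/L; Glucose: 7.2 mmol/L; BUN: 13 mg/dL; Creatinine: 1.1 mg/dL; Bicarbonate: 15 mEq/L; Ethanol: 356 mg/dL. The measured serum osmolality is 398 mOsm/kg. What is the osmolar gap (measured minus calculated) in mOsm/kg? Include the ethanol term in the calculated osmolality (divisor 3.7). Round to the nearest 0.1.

5.9 mOsm/kg

Calculated osmolality = 2·Na + glucose + BUN/2.8 + ethanol/3.7
= 2·142 + 7.2 + 13/2.8 + 356/3.7
= 284 + 7.20 + 4.64 + 96.22
= 392.06 mOsm/kg ≈ 392.1 mOsm/kg
Osmolar gap = measured − calculated = 398 − 392.1 = 5.9 mOsm/kg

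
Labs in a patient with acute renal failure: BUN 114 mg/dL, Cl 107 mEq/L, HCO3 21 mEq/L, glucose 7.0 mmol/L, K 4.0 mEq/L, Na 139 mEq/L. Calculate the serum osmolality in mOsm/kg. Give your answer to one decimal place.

325.7 mOsm/kg

Calculated osmolality = 2·Na + glucose + BUN/2.8
= 2·139 + 7 + 114/2.8
= 278 + 7 + 40.71
= 325.71 mOsm/kg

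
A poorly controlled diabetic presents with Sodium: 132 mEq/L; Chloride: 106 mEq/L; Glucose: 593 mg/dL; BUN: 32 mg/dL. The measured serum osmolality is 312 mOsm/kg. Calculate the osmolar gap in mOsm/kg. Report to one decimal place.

3.6 mOsm/kg

Calculated osmolality = 2·Na + glucose/18 + BUN/2.8
= 2·132 + 593/18 + 32/2.8
= 264 + 32.94 + 11.43
= 308.37 mOsm/kg ≈ 308.4 mOsm/kg
Osmolar gap = measured − calculated = 312 − 308.4 = 3.6 mOsm/kg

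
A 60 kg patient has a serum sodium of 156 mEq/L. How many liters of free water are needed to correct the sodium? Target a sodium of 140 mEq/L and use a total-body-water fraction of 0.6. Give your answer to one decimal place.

4.1 L

TBW = 0.6 · 60 = 36 L
Free water deficit = TBW · (Na/140 − 1)
= 36 · (156/140 − 1)
= 36 · 0.1143
= 4.11 L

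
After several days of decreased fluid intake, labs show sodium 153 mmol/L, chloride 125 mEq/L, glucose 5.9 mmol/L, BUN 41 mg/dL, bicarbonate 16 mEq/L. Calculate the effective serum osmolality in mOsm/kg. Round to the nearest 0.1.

311.9 mOsm/kg

Effective osmolality excludes urea (freely permeant across cell membranes):
2·Na + glucose
= 2·153 + 5.9
= 306 + 5.9
= 311.9 mOsm/kg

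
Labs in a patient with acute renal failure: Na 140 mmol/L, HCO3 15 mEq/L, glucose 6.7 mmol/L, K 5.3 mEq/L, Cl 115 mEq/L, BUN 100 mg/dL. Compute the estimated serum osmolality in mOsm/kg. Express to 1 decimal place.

Calculated osmolality = 2·Na + glucose + BUN/2.8
= 2·140 + 6.7 + 100/2.8
= 280 + 6.70 + 35.71
= 322.41 mOsm/kg

322.4 mOsm/kg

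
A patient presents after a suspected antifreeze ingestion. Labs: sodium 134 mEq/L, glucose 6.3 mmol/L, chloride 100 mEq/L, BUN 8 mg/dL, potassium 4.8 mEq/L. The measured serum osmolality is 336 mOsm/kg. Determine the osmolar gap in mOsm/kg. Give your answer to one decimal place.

Calculated osmolality = 2·Na + glucose + BUN/2.8
= 2·134 + 6.3 + 8/2.8
= 268 + 6.30 + 2.86
= 277.16 mOsm/kg ≈ 277.2 mOsm/kg
Osmolar gap = measured − calculated = 336 − 277.2 = 58.8 mOsm/kg

58.8 mOsm/kg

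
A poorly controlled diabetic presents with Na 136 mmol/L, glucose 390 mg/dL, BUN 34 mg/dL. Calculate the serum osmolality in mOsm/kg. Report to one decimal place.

305.8 mOsm/kg

Calculated osmolality = 2·Na + glucose/18 + BUN/2.8
= 2·136 + 390/18 + 34/2.8
= 272 + 21.67 + 12.14
= 305.81 mOsm/kg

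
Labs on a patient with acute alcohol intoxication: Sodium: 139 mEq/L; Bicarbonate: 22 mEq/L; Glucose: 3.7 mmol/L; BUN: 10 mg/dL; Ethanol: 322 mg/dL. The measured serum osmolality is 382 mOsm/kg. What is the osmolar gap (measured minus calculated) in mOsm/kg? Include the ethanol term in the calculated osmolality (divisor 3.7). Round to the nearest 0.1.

9.7 mOsm/kg

Calculated osmolality = 2·Na + glucose + BUN/2.8 + ethanol/3.7
= 2·139 + 3.7 + 10/2.8 + 322/3.7
= 278 + 3.70 + 3.57 + 87.03
= 372.3 mOsm/kg ≈ 372.3 mOsm/kg
Osmolar gap = measured − calculated = 382 − 372.3 = 9.7 mOsm/kg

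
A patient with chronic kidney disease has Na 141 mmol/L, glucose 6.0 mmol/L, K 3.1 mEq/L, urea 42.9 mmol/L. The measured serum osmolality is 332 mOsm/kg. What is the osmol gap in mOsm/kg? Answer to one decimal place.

1.1 mOsm/kg

Calculated osmolality = 2·Na + glucose + urea
= 2·141 + 6 + 42.9
= 282 + 6 + 42.90
= 330.9 mOsm/kg ≈ 330.9 mOsm/kg
Osmolar gap = measured − calculated = 332 − 330.9 = 1.1 mOsm/kg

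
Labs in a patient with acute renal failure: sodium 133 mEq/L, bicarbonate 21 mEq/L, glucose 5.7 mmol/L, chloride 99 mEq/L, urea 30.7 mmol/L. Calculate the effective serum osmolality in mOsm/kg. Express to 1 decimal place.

Effective osmolality excludes urea (freely permeant across cell membranes):
2·Na + glucose
= 2·133 + 5.7
= 266 + 5.7
= 271.7 mOsm/kg

271.7 mOsm/kg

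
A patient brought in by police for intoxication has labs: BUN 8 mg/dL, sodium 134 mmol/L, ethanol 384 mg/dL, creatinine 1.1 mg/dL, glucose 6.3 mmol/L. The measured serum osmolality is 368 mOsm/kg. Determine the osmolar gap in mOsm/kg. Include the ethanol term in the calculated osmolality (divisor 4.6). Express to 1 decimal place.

7.4 mOsm/kg

Calculated osmolality = 2·Na + glucose + BUN/2.8 + ethanol/4.6
= 2·134 + 6.3 + 8/2.8 + 384/4.6
= 268 + 6.30 + 2.86 + 83.48
= 360.64 mOsm/kg ≈ 360.6 mOsm/kg
Osmolar gap = measured − calculated = 368 − 360.6 = 7.4 mOsm/kg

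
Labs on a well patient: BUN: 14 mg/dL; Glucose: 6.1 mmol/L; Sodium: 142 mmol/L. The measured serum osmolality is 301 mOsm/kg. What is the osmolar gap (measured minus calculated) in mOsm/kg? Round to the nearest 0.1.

Calculated osmolality = 2·Na + glucose + BUN/2.8
= 2·142 + 6.1 + 14/2.8
= 284 + 6.10 + 5
= 295.1 mOsm/kg ≈ 295.1 mOsm/kg
Osmolar gap = measured − calculated = 301 − 295.1 = 5.9 mOsm/kg

5.9 mOsm/kg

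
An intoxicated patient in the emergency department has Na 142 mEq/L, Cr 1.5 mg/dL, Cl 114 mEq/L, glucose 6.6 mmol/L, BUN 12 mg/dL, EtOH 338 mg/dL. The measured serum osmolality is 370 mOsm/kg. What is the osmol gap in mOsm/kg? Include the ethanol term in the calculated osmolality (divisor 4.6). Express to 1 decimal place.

1.6 mOsm/kg

Calculated osmolality = 2·Na + glucose + BUN/2.8 + ethanol/4.6
= 2·142 + 6.6 + 12/2.8 + 338/4.6
= 284 + 6.60 + 4.29 + 73.48
= 368.37 mOsm/kg ≈ 368.4 mOsm/kg
Osmolar gap = measured − calculated = 370 − 368.4 = 1.6 mOsm/kg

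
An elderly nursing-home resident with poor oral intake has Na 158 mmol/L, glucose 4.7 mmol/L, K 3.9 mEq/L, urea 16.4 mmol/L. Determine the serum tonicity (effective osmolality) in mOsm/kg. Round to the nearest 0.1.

Effective osmolality excludes urea (freely permeant across cell membranes):
2·Na + glucose
= 2·158 + 4.7
= 316 + 4.7
= 320.7 mOsm/kg

320.7 mOsm/kg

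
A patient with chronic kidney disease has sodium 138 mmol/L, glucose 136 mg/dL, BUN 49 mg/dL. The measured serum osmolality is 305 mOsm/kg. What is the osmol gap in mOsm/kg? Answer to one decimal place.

Calculated osmolality = 2·Na + glucose/18 + BUN/2.8
= 2·138 + 136/18 + 49/2.8
= 276 + 7.56 + 17.50
= 301.06 mOsm/kg ≈ 301.1 mOsm/kg
Osmolar gap = measured − calculated = 305 − 301.1 = 3.9 mOsm/kg

3.9 mOsm/kg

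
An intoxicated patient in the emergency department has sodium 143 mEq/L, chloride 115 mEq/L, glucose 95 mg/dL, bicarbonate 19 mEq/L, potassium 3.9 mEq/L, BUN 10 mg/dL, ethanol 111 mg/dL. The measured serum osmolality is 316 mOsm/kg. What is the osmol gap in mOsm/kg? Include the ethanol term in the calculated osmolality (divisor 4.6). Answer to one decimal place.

-3.0 mOsm/kg

Calculated osmolality = 2·Na + glucose/18 + BUN/2.8 + ethanol/4.6
= 2·143 + 95/18 + 10/2.8 + 111/4.6
= 286 + 5.28 + 3.57 + 24.13
= 318.98 mOsm/kg ≈ 319.0 mOsm/kg
Osmolar gap = measured − calculated = 316 − 319.0 = -3.0 mOsm/kg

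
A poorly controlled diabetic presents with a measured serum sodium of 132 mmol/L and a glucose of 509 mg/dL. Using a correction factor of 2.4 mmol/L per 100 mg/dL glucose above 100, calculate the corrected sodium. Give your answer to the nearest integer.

Corrected Na = measured Na + 2.4 · (glucose − 100)/100
= 132 + 2.4 · (509 − 100)/100
= 132 + 9.8
= 141.8 mmol/L

142 mmol/L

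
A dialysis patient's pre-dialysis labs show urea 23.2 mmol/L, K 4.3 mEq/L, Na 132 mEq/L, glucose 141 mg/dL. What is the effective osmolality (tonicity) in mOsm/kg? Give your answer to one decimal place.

Effective osmolality excludes urea (freely permeant across cell membranes):
2·Na + glucose/18
= 2·132 + 141/18
= 264 + 7.83
= 271.83 mOsm/kg

271.8 mOsm/kg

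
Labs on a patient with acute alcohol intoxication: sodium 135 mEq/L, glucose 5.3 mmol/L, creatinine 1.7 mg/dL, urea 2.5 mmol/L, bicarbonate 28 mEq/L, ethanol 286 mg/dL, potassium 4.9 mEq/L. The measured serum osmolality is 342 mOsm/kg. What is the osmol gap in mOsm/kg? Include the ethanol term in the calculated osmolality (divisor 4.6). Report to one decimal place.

2.0 mOsm/kg

Calculated osmolality = 2·Na + glucose + urea + ethanol/4.6
= 2·135 + 5.3 + 2.5 + 286/4.6
= 270 + 5.30 + 2.50 + 62.17
= 339.97 mOsm/kg ≈ 340.0 mOsm/kg
Osmolar gap = measured − calculated = 342 − 340.0 = 2.0 mOsm/kg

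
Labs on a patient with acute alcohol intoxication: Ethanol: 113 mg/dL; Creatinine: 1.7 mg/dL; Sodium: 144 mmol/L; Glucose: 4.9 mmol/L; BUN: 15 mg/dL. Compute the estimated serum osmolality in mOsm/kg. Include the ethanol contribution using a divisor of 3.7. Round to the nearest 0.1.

Calculated osmolality = 2·Na + glucose + BUN/2.8 + ethanol/3.7
= 2·144 + 4.9 + 15/2.8 + 113/3.7
= 288 + 4.90 + 5.36 + 30.54
= 328.8 mOsm/kg

328.8 mOsm/kg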